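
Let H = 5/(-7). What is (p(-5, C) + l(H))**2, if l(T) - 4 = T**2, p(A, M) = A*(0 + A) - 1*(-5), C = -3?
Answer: 2859481/2401 ≈ 1191.0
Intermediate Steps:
H = -5/7 (H = 5*(-1/7) = -5/7 ≈ -0.71429)
p(A, M) = 5 + A**2 (p(A, M) = A*A + 5 = A**2 + 5 = 5 + A**2)
l(T) = 4 + T**2
(p(-5, C) + l(H))**2 = ((5 + (-5)**2) + (4 + (-5/7)**2))**2 = ((5 + 25) + (4 + 25/49))**2 = (30 + 221/49)**2 = (1691/49)**2 = 2859481/2401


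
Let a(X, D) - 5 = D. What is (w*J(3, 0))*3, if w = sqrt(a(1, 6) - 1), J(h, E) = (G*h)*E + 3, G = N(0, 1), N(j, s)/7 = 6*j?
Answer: 9*sqrt(10) ≈ 28.461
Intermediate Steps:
a(X, D) = 5 + D
N(j, s) = 42*j (N(j, s) = 7*(6*j) = 42*j)
G = 0 (G = 42*0 = 0)
J(h, E) = 3 (J(h, E) = (0*h)*E + 3 = 0*E + 3 = 0 + 3 = 3)
w = sqrt(10) (w = sqrt((5 + 6) - 1) = sqrt(11 - 1) = sqrt(10) ≈ 3.1623)
(w*J(3, 0))*3 = (sqrt(10)*3)*3 = (3*sqrt(10))*3 = 9*sqrt(10)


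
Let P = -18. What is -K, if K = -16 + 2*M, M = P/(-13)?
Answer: 172/13 ≈ 13.231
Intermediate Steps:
M = 18/13 (M = -18/(-13) = -18*(-1/13) = 18/13 ≈ 1.3846)
K = -172/13 (K = -16 + 2*(18/13) = -16 + 36/13 = -172/13 ≈ -13.231)
-K = -1*(-172/13) = 172/13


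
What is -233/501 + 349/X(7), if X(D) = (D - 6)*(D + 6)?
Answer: 171820/6513 ≈ 26.381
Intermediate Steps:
X(D) = (-6 + D)*(6 + D)
-233/501 + 349/X(7) = -233/501 + 349/(-36 + 7²) = -233*1/501 + 349/(-36 + 49) = -233/501 + 349/13 = 171820/6513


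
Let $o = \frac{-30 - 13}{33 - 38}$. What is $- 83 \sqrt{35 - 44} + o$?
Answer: $\frac{43}{5} - 249 i \approx 8.6 - 249.0 i$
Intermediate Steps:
$o = \frac{43}{5}$ ($o = - \frac{43}{-5} = \left(-43\right) \left(- \frac{1}{5}\right) = \frac{43}{5} \approx 8.6$)
$- 83 \sqrt{35 - 44} + o = - 83 \sqrt{35 - 44} + \frac{43}{5} = - 83 \sqrt{-9} + \frac{43}{5} = - 83 \cdot 3 i + \frac{43}{5} = - 249 i + \frac{43}{5} = \frac{43}{5} - 249 i$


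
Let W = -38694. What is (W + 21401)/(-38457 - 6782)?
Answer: 17293/45239 ≈ 0.38226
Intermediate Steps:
(W + 21401)/(-38457 - 6782) = (-38694 + 21401)/(-38457 - 6782) = -17293/(-45239) = -17293*(-1/45239) = 17293/45239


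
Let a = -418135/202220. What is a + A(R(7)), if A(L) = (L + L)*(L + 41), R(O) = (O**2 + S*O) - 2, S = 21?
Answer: 3687600293/40444 ≈ 91178.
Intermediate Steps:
R(O) = -2 + O**2 + 21*O (R(O) = (O**2 + 21*O) - 2 = -2 + O**2 + 21*O)
a = -83627/40444 (a = -418135*1/202220 = -83627/40444 ≈ -2.0677)
A(L) = 2*L*(41 + L) (A(L) = (2*L)*(41 + L) = 2*L*(41 + L))
a + A(R(7)) = -83627/40444 + 2*(-2 + 7**2 + 21*7)*(41 + (-2 + 7**2 + 21*7)) = -83627/40444 + 2*(-2 + 49 + 147)*(41 + (-2 + 49 + 147)) = -83627/40444 + 2*194*(41 + 194) = -83627/40444 + 2*194*235 = -83627/40444 + 91180 = 3687600293/40444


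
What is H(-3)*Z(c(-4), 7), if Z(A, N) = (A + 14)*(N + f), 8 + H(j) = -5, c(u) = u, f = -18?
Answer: 1430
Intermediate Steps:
H(j) = -13 (H(j) = -8 - 5 = -13)
Z(A, N) = (-18 + N)*(14 + A) (Z(A, N) = (A + 14)*(N - 18) = (14 + A)*(-18 + N) = (-18 + N)*(14 + A))
H(-3)*Z(c(-4), 7) = -13*(-252 - 18*(-4) + 14*7 - 4*7) = -13*(-252 + 72 + 98 - 28) = -13*(-110) = 1430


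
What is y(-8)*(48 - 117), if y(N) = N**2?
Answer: -4416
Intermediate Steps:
y(-8)*(48 - 117) = (-8)**2*(48 - 117) = 64*(-69) = -4416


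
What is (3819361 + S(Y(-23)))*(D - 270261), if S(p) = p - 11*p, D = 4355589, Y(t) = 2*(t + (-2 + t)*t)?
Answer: 15558240414288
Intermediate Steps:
Y(t) = 2*t + 2*t*(-2 + t) (Y(t) = 2*(t + t*(-2 + t)) = 2*t + 2*t*(-2 + t))
S(p) = -10*p
(3819361 + S(Y(-23)))*(D - 270261) = (3819361 - 20*(-23)*(-1 - 23))*(4355589 - 270261) = (3819361 - 20*(-23)*(-24))*4085328 = (3819361 - 10*1104)*4085328 = (3819361 - 11040)*4085328 = 3808321*4085328 = 15558240414288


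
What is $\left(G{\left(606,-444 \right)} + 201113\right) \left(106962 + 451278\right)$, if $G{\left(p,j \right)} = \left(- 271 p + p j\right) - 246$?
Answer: $-129747815520$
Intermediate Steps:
$G{\left(p,j \right)} = -246 - 271 p + j p$ ($G{\left(p,j \right)} = \left(- 271 p + j p\right) - 246 = -246 - 271 p + j p$)
$\left(G{\left(606,-444 \right)} + 201113\right) \left(106962 + 451278\right) = \left(\left(-246 - 164226 - 269064\right) + 201113\right) \left(106962 + 451278\right) = \left(\left(-246 - 164226 - 269064\right) + 201113\right) 558240 = \left(-433536 + 201113\right) 558240 = \left(-232423\right) 558240 = -129747815520$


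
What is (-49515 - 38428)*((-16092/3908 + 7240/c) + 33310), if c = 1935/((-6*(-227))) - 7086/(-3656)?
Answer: -4246673270458575151/1361733807 ≈ -3.1186e+9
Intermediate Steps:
c = 1393791/414956 (c = 1935/1362 - 7086*(-1/3656) = 1935*(1/1362) + 3543/1828 = 645/454 + 3543/1828 = 1393791/414956 ≈ 3.3589)
(-49515 - 38428)*((-16092/3908 + 7240/c) + 33310) = (-49515 - 38428)*((-16092/3908 + 7240/(1393791/414956)) + 33310) = -87943*((-16092*1/3908 + 7240*(414956/1393791)) + 33310) = -87943*((-4023/977 + 3004281440/1393791) + 33310) = -87943*(2929575745687/1361733807 + 33310) = -87943*48288928856857/1361733807 = -4246673270458575151/1361733807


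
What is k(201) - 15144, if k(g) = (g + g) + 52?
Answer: -14690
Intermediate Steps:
k(g) = 52 + 2*g (k(g) = 2*g + 52 = 52 + 2*g)
k(201) - 15144 = (52 + 2*201) - 15144 = (52 + 402) - 15144 = 454 - 15144 = -14690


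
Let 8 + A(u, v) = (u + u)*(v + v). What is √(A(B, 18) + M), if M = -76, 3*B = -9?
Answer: 10*I*√3 ≈ 17.32*I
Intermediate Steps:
B = -3 (B = (⅓)*(-9) = -3)
A(u, v) = -8 + 4*u*v (A(u, v) = -8 + (u + u)*(v + v) = -8 + (2*u)*(2*v) = -8 + 4*u*v)
√(A(B, 18) + M) = √((-8 + 4*(-3)*18) - 76) = √((-8 - 216) - 76) = √(-224 - 76) = √(-300) = 10*I*√3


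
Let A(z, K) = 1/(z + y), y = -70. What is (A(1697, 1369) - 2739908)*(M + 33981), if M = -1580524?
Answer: 6894226268851045/1627 ≈ 4.2374e+12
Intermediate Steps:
A(z, K) = 1/(-70 + z) (A(z, K) = 1/(z - 70) = 1/(-70 + z))
(A(1697, 1369) - 2739908)*(M + 33981) = (1/(-70 + 1697) - 2739908)*(-1580524 + 33981) = (1/1627 - 2739908)*(-1546543) = -4457830315/1627*(-1546543) = 6894226268851045/1627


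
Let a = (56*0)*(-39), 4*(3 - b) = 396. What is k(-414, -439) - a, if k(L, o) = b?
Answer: -96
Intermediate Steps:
b = -96 (b = 3 - 1/4*396 = 3 - 99 = -96)
k(L, o) = -96
a = 0 (a = 0*(-39) = 0)
k(-414, -439) - a = -96 - 1*0 = -96 + 0 = -96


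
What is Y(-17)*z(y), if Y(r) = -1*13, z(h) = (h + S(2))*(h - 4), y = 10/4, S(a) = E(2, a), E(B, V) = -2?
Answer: 39/4 ≈ 9.7500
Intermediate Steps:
S(a) = -2
y = 5/2 (y = 10*(1/4) = 5/2 ≈ 2.5000)
z(h) = (-4 + h)*(-2 + h) (z(h) = (h - 2)*(h - 4) = (-2 + h)*(-4 + h) = (-4 + h)*(-2 + h))
Y(r) = -13
Y(-17)*z(y) = -13*(8 + (5/2)**2 - 6*5/2) = -13*(8 + 25/4 - 15) = -13*(-3/4) = 39/4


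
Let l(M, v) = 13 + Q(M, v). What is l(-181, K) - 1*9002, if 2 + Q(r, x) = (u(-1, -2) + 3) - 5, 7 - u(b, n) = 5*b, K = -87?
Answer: -8981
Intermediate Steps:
u(b, n) = 7 - 5*b
Q(r, x) = 8 (Q(r, x) = -2 + (((7 - 5*(-1)) + 3) - 5) = -2 + (((7 + 5) + 3) - 5) = -2 + ((12 + 3) - 5) = -2 + (15 - 5) = -2 + 10 = 8)
l(M, v) = 21 (l(M, v) = 13 + 8 = 21)
l(-181, K) - 1*9002 = 21 - 1*9002 = 21 - 9002 = -8981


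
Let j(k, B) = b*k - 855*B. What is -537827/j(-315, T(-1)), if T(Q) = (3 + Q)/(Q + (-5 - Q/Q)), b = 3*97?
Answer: 3764789/639945 ≈ 5.8830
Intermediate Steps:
b = 291
T(Q) = (3 + Q)/(-6 + Q) (T(Q) = (3 + Q)/(Q + (-5 - 1*1)) = (3 + Q)/(Q + (-5 - 1)) = (3 + Q)/(Q - 6) = (3 + Q)/(-6 + Q))
j(k, B) = -855*B + 291*k (j(k, B) = 291*k - 855*B = -855*B + 291*k)
-537827/j(-315, T(-1)) = -537827/(-855*(3 - 1)/(-6 - 1) + 291*(-315)) = -537827/(-855*2/(-7) - 91665) = -537827/(-(-855)*2/7 - 91665) = -537827/(-855*(-2/7) - 91665) = -537827/(1710/7 - 91665) = -537827/(-639945/7) = -537827*(-7/639945) = 3764789/639945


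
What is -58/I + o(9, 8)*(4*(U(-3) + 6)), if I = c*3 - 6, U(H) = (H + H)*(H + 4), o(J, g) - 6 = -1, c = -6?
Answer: 29/12 ≈ 2.4167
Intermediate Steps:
o(J, g) = 5 (o(J, g) = 6 - 1 = 5)
U(H) = 2*H*(4 + H) (U(H) = (2*H)*(4 + H) = 2*H*(4 + H))
I = -24 (I = -6*3 - 6 = -18 - 6 = -24)
-58/I + o(9, 8)*(4*(U(-3) + 6)) = -58/(-24) + 5*(4*(2*(-3)*(4 - 3) + 6)) = -58*(-1/24) + 5*(4*(2*(-3)*1 + 6)) = 29/12 + 5*(4*(-6 + 6)) = 29/12 + 5*(4*0) = 29/12 + 5*0 = 29/12 + 0 = 29/12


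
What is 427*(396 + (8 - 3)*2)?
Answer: 173362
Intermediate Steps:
427*(396 + (8 - 3)*2) = 427*(396 + 5*2) = 427*(396 + 10) = 427*406 = 173362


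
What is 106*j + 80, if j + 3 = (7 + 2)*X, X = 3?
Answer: 2624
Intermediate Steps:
j = 24 (j = -3 + (7 + 2)*3 = -3 + 9*3 = -3 + 27 = 24)
106*j + 80 = 106*24 + 80 = 2544 + 80 = 2624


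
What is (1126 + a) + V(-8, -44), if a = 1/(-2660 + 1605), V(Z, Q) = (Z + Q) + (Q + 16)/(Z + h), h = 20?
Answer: 3391822/3165 ≈ 1071.7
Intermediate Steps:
V(Z, Q) = Q + Z + (16 + Q)/(20 + Z) (V(Z, Q) = (Z + Q) + (Q + 16)/(Z + 20) = (Q + Z) + (16 + Q)/(20 + Z) = Q + Z + (16 + Q)/(20 + Z))
a = -1/1055 (a = 1/(-1055) = -1/1055 ≈ -0.00094787)
(1126 + a) + V(-8, -44) = (1126 - 1/1055) + (16 + (-8)² + 20*(-8) + 21*(-44) - 44*(-8))/(20 - 8) = 1187929/1055 + (16 + 64 - 160 - 924 + 352)/12 = 1187929/1055 + (1/12)*(-652) = 1187929/1055 - 163/3 = 3391822/3165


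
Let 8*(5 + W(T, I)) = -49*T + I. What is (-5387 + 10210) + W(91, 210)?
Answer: 34295/8 ≈ 4286.9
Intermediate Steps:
W(T, I) = -5 - 49*T/8 + I/8 (W(T, I) = -5 + (-49*T + I)/8 = -5 + (I - 49*T)/8 = -5 + (-49*T/8 + I/8) = -5 - 49*T/8 + I/8)
(-5387 + 10210) + W(91, 210) = (-5387 + 10210) + (-5 - 49/8*91 + (⅛)*210) = 4823 + (-5 - 4459/8 + 105/4) = 4823 - 4289/8 = 34295/8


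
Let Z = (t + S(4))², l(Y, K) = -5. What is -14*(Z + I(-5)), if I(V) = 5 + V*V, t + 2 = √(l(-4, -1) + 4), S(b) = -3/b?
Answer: -4095/8 + 77*I ≈ -511.88 + 77.0*I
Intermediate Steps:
t = -2 + I (t = -2 + √(-5 + 4) = -2 + √(-1) = -2 + I ≈ -2.0 + 1.0*I)
I(V) = 5 + V²
Z = (-11/4 + I)² (Z = ((-2 + I) - 3/4)² = ((-2 + I) - 3*¼)² = ((-2 + I) - ¾)² = (-11/4 + I)² ≈ 6.5625 - 5.5*I)
-14*(Z + I(-5)) = -14*((105/16 - 11*I/2) + (5 + (-5)²)) = -14*((105/16 - 11*I/2) + (5 + 25)) = -14*((105/16 - 11*I/2) + 30) = -14*(585/16 - 11*I/2) = -4095/8 + 77*I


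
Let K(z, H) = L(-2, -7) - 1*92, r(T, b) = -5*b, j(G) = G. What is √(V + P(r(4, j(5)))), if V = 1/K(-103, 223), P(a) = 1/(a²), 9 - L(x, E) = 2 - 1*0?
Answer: 6*I*√51/425 ≈ 0.10082*I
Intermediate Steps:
L(x, E) = 7 (L(x, E) = 9 - (2 - 1*0) = 9 - (2 + 0) = 9 - 1*2 = 9 - 2 = 7)
P(a) = a⁻²
K(z, H) = -85 (K(z, H) = 7 - 1*92 = 7 - 92 = -85)
V = -1/85 (V = 1/(-85) = -1/85 ≈ -0.011765)
√(V + P(r(4, j(5)))) = √(-1/85 + (-5*5)⁻²) = √(-1/85 + (-25)⁻²) = √(-1/85 + 1/625) = √(-108/10625) = 6*I*√51/425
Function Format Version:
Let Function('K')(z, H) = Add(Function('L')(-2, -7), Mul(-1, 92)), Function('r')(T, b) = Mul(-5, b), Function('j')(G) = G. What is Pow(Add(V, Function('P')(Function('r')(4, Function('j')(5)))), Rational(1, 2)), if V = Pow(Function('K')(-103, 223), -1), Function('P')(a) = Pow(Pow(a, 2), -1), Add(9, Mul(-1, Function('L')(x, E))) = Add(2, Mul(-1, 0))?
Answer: Mul(Rational(6, 425), I, Pow(51, Rational(1, 2))) ≈ Mul(0.10082, I)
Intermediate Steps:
Function('L')(x, E) = 7 (Function('L')(x, E) = Add(9, Mul(-1, Add(2, Mul(-1, 0)))) = Add(9, Mul(-1, Add(2, 0))) = Add(9, Mul(-1, 2)) = Add(9, -2) = 7)
Function('P')(a) = Pow(a, -2)
Function('K')(z, H) = -85 (Function('K')(z, H) = Add(7, Mul(-1, 92)) = Add(7, -92) = -85)
V = Rational(-1, 85) (V = Pow(-85, -1) = Rational(-1, 85) ≈ -0.011765)
Pow(Add(V, Function('P')(Function('r')(4, Function('j')(5)))), Rational(1, 2)) = Pow(Add(Rational(-1, 85), Pow(Mul(-5, 5), -2)), Rational(1, 2)) = Pow(Add(Rational(-1, 85), Pow(-25, -2)), Rational(1, 2)) = Pow(Add(Rational(-1, 85), Rational(1, 625)), Rational(1, 2)) = Pow(Rational(-108, 10625), Rational(1, 2)) = Mul(Rational(6, 425), I, Pow(51, Rational(1, 2)))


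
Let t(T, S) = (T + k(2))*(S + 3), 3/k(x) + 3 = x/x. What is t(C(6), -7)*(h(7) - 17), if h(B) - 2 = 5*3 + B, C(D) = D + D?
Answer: -294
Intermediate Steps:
C(D) = 2*D
k(x) = -3/2 (k(x) = 3/(-3 + x/x) = 3/(-3 + 1) = 3/(-2) = 3*(-½) = -3/2)
t(T, S) = (3 + S)*(-3/2 + T) (t(T, S) = (T - 3/2)*(S + 3) = (-3/2 + T)*(3 + S) = (3 + S)*(-3/2 + T))
h(B) = 17 + B (h(B) = 2 + (5*3 + B) = 2 + (15 + B) = 17 + B)
t(C(6), -7)*(h(7) - 17) = (-9/2 + 3*(2*6) - 3/2*(-7) - 14*6)*((17 + 7) - 17) = (-9/2 + 3*12 + 21/2 - 7*12)*(24 - 17) = (-9/2 + 36 + 21/2 - 84)*7 = -42*7 = -294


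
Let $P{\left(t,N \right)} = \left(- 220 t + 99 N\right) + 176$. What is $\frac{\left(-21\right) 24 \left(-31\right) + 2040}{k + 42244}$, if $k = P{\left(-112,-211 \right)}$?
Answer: $\frac{17664}{46171} \approx 0.38258$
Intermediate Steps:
$P{\left(t,N \right)} = 176 - 220 t + 99 N$
$k = 3927$ ($k = 176 - -24640 + 99 \left(-211\right) = 176 + 24640 - 20889 = 3927$)
$\frac{\left(-21\right) 24 \left(-31\right) + 2040}{k + 42244} = \frac{\left(-21\right) 24 \left(-31\right) + 2040}{3927 + 42244} = \frac{\left(-504\right) \left(-31\right) + 2040}{46171} = \left(15624 + 2040\right) \frac{1}{46171} = 17664 \cdot \frac{1}{46171} = \frac{17664}{46171}$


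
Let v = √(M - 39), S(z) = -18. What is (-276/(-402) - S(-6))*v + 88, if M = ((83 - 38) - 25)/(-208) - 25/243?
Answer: 88 + 626*I*√19317441/23517 ≈ 88.0 + 116.99*I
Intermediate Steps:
M = -2515/12636 (M = (45 - 25)*(-1/208) - 25*1/243 = 20*(-1/208) - 25/243 = -5/52 - 25/243 = -2515/12636 ≈ -0.19903)
v = I*√19317441/702 (v = √(-2515/12636 - 39) = √(-495319/12636) = I*√19317441/702 ≈ 6.2609*I)
(-276/(-402) - S(-6))*v + 88 = (-276/(-402) - 1*(-18))*(I*√19317441/702) + 88 = (-276*(-1/402) + 18)*(I*√19317441/702) + 88 = (46/67 + 18)*(I*√19317441/702) + 88 = 1252*(I*√19317441/702)/67 + 88 = 626*I*√19317441/23517 + 88 = 88 + 626*I*√19317441/23517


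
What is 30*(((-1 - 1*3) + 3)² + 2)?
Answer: 90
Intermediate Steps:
30*(((-1 - 1*3) + 3)² + 2) = 30*(((-1 - 3) + 3)² + 2) = 30*((-4 + 3)² + 2) = 30*((-1)² + 2) = 30*(1 + 2) = 30*3 = 90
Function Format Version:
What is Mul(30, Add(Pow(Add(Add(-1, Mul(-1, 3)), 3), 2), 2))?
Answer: 90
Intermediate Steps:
Mul(30, Add(Pow(Add(Add(-1, Mul(-1, 3)), 3), 2), 2)) = Mul(30, Add(Pow(Add(Add(-1, -3), 3), 2), 2)) = Mul(30, Add(Pow(Add(-4, 3), 2), 2)) = Mul(30, Add(Pow(-1, 2), 2)) = Mul(30, Add(1, 2)) = Mul(30, 3) = 90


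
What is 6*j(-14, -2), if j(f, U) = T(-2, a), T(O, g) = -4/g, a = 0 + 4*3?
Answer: -2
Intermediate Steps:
a = 12 (a = 0 + 12 = 12)
j(f, U) = -⅓ (j(f, U) = -4/12 = -4*1/12 = -⅓)
6*j(-14, -2) = 6*(-⅓) = -2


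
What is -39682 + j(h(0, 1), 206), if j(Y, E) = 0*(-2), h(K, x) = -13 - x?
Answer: -39682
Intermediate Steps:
j(Y, E) = 0
-39682 + j(h(0, 1), 206) = -39682 + 0 = -39682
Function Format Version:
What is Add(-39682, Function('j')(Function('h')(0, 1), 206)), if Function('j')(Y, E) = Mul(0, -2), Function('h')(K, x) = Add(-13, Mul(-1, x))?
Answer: -39682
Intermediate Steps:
Function('j')(Y, E) = 0
Add(-39682, Function('j')(Function('h')(0, 1), 206)) = Add(-39682, 0) = -39682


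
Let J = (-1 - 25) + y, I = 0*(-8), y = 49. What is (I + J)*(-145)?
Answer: -3335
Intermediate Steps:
I = 0
J = 23 (J = (-1 - 25) + 49 = -26 + 49 = 23)
(I + J)*(-145) = (0 + 23)*(-145) = 23*(-145) = -3335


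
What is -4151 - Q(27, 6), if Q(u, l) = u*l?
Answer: -4313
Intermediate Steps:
Q(u, l) = l*u
-4151 - Q(27, 6) = -4151 - 6*27 = -4151 - 1*162 = -4151 - 162 = -4313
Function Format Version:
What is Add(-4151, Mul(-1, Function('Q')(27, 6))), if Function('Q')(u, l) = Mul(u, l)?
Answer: -4313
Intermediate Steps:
Function('Q')(u, l) = Mul(l, u)
Add(-4151, Mul(-1, Function('Q')(27, 6))) = Add(-4151, Mul(-1, Mul(6, 27))) = Add(-4151, Mul(-1, 162)) = Add(-4151, -162) = -4313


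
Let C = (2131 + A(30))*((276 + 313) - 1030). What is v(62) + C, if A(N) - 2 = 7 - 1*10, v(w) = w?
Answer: -939268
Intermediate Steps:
A(N) = -1 (A(N) = 2 + (7 - 1*10) = 2 + (7 - 10) = 2 - 3 = -1)
C = -939330 (C = (2131 - 1)*((276 + 313) - 1030) = 2130*(589 - 1030) = 2130*(-441) = -939330)
v(62) + C = 62 - 939330 = -939268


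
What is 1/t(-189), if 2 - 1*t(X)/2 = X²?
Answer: -1/71438 ≈ -1.3998e-5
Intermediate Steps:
t(X) = 4 - 2*X²
1/t(-189) = 1/(4 - 2*(-189)²) = 1/(4 - 2*35721) = 1/(4 - 71442) = 1/(-71438) = -1/71438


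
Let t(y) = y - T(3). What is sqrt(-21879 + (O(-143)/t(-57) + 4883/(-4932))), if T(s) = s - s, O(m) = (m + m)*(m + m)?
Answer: I*sqrt(5687041513999)/15618 ≈ 152.69*I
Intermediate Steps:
O(m) = 4*m**2 (O(m) = (2*m)*(2*m) = 4*m**2)
T(s) = 0
t(y) = y (t(y) = y - 1*0 = y + 0 = y)
sqrt(-21879 + (O(-143)/t(-57) + 4883/(-4932))) = sqrt(-21879 + ((4*(-143)**2)/(-57) + 4883/(-4932))) = sqrt(-21879 + ((4*20449)*(-1/57) + 4883*(-1/4932))) = sqrt(-21879 + (81796*(-1/57) - 4883/4932)) = sqrt(-21879 + (-81796/57 - 4883/4932)) = sqrt(-21879 - 134565401/93708) = sqrt(-2184802733/93708) = I*sqrt(5687041513999)/15618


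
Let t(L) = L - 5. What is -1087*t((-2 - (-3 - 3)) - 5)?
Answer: 6522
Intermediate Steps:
t(L) = -5 + L
-1087*t((-2 - (-3 - 3)) - 5) = -1087*(-5 + ((-2 - (-3 - 3)) - 5)) = -1087*(-5 + ((-2 - 1*(-6)) - 5)) = -1087*(-5 + ((-2 + 6) - 5)) = -1087*(-5 + (4 - 5)) = -1087*(-5 - 1) = -1087*(-6) = 6522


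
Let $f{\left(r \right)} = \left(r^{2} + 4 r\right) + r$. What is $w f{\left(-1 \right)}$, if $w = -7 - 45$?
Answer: $208$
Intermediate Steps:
$f{\left(r \right)} = r^{2} + 5 r$
$w = -52$ ($w = -7 - 45 = -52$)
$w f{\left(-1 \right)} = - 52 \left(- (5 - 1)\right) = - 52 \left(\left(-1\right) 4\right) = \left(-52\right) \left(-4\right) = 208$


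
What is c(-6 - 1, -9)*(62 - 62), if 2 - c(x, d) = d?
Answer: 0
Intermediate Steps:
c(x, d) = 2 - d
c(-6 - 1, -9)*(62 - 62) = (2 - 1*(-9))*(62 - 62) = (2 + 9)*0 = 11*0 = 0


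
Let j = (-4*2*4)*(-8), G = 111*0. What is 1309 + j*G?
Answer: 1309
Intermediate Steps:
G = 0
j = 256 (j = -8*4*(-8) = -32*(-8) = 256)
1309 + j*G = 1309 + 256*0 = 1309 + 0 = 1309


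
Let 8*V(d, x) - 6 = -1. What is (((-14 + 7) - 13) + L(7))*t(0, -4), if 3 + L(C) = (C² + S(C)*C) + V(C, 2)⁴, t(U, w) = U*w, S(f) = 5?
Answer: 0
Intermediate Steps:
V(d, x) = 5/8 (V(d, x) = ¾ + (⅛)*(-1) = ¾ - ⅛ = 5/8)
L(C) = -11663/4096 + C² + 5*C (L(C) = -3 + ((C² + 5*C) + (5/8)⁴) = -3 + ((C² + 5*C) + 625/4096) = -3 + (625/4096 + C² + 5*C) = -11663/4096 + C² + 5*C)
(((-14 + 7) - 13) + L(7))*t(0, -4) = (((-14 + 7) - 13) + (-11663/4096 + 7² + 5*7))*(0*(-4)) = ((-7 - 13) + (-11663/4096 + 49 + 35))*0 = (-20 + 332401/4096)*0 = (250481/4096)*0 = 0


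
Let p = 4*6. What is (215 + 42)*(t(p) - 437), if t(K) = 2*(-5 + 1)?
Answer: -114365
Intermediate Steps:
p = 24
t(K) = -8 (t(K) = 2*(-4) = -8)
(215 + 42)*(t(p) - 437) = (215 + 42)*(-8 - 437) = 257*(-445) = -114365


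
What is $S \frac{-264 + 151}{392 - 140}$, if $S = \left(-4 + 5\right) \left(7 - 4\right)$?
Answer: $- \frac{113}{84} \approx -1.3452$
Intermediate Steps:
$S = 3$ ($S = 1 \cdot 3 = 3$)
$S \frac{-264 + 151}{392 - 140} = 3 \frac{-264 + 151}{392 - 140} = 3 \left(- \frac{113}{252}\right) = - \frac{113}{84}$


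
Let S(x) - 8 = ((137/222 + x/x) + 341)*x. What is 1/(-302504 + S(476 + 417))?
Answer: 222/768361 ≈ 0.00028893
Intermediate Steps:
S(x) = 8 + 76061*x/222 (S(x) = 8 + ((137/222 + x/x) + 341)*x = 8 + ((137*(1/222) + 1) + 341)*x = 8 + ((137/222 + 1) + 341)*x = 8 + (359/222 + 341)*x = 8 + 76061*x/222)
1/(-302504 + S(476 + 417)) = 1/(-302504 + (8 + 76061*(476 + 417)/222)) = 1/(-302504 + (8 + (76061/222)*893)) = 1/(-302504 + (8 + 67922473/222)) = 1/(-302504 + 67924249/222) = 1/(768361/222) = 222/768361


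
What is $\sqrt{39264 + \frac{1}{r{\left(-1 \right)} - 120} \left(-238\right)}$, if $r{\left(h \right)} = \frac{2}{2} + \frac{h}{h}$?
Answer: $\frac{\sqrt{136685005}}{59} \approx 198.16$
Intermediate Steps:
$r{\left(h \right)} = 2$ ($r{\left(h \right)} = 2 \cdot \frac{1}{2} + 1 = 1 + 1 = 2$)
$\sqrt{39264 + \frac{1}{r{\left(-1 \right)} - 120} \left(-238\right)} = \sqrt{39264 + \frac{1}{2 - 120} \left(-238\right)} = \sqrt{39264 + \frac{1}{-118} \left(-238\right)} = \sqrt{39264 - - \frac{119}{59}} = \sqrt{39264 + \frac{119}{59}} = \sqrt{\frac{2316695}{59}} = \frac{\sqrt{136685005}}{59}$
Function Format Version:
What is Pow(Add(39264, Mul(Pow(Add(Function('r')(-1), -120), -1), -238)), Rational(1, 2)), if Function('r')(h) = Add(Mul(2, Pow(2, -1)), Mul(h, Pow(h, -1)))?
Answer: Mul(Rational(1, 59), Pow(136685005, Rational(1, 2))) ≈ 198.16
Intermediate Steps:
Function('r')(h) = 2 (Function('r')(h) = Add(Mul(2, Rational(1, 2)), 1) = Add(1, 1) = 2)
Pow(Add(39264, Mul(Pow(Add(Function('r')(-1), -120), -1), -238)), Rational(1, 2)) = Pow(Add(39264, Mul(Pow(Add(2, -120), -1), -238)), Rational(1, 2)) = Pow(Add(39264, Mul(Pow(-118, -1), -238)), Rational(1, 2)) = Pow(Add(39264, Mul(Rational(-1, 118), -238)), Rational(1, 2)) = Pow(Add(39264, Rational(119, 59)), Rational(1, 2)) = Pow(Rational(2316695, 59), Rational(1, 2)) = Mul(Rational(1, 59), Pow(136685005, Rational(1, 2)))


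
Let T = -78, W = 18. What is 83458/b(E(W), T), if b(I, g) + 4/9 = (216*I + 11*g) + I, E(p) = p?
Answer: 375561/13714 ≈ 27.385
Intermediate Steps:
b(I, g) = -4/9 + 11*g + 217*I (b(I, g) = -4/9 + ((216*I + 11*g) + I) = -4/9 + ((11*g + 216*I) + I) = -4/9 + (11*g + 217*I) = -4/9 + 11*g + 217*I)
83458/b(E(W), T) = 83458/(-4/9 + 11*(-78) + 217*18) = 83458/(-4/9 - 858 + 3906) = 83458/(27428/9) = 83458*(9/27428) = 375561/13714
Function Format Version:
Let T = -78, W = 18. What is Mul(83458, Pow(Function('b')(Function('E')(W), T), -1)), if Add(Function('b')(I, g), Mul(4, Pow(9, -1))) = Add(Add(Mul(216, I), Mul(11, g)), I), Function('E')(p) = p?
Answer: Rational(375561, 13714) ≈ 27.385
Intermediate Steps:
Function('b')(I, g) = Add(Rational(-4, 9), Mul(11, g), Mul(217, I)) (Function('b')(I, g) = Add(Rational(-4, 9), Add(Add(Mul(216, I), Mul(11, g)), I)) = Add(Rational(-4, 9), Add(Add(Mul(11, g), Mul(216, I)), I)) = Add(Rational(-4, 9), Add(Mul(11, g), Mul(217, I))) = Add(Rational(-4, 9), Mul(11, g), Mul(217, I)))
Mul(83458, Pow(Function('b')(Function('E')(W), T), -1)) = Mul(83458, Pow(Add(Rational(-4, 9), Mul(11, -78), Mul(217, 18)), -1)) = Mul(83458, Pow(Add(Rational(-4, 9), -858, 3906), -1)) = Mul(83458, Pow(Rational(27428, 9), -1)) = Mul(83458, Rational(9, 27428)) = Rational(375561, 13714)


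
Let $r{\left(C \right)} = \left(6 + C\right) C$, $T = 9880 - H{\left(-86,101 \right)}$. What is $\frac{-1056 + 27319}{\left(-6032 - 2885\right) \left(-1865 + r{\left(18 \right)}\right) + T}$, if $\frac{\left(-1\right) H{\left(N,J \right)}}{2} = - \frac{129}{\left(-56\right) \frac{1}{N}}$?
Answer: $\frac{367682}{179025627} \approx 0.0020538$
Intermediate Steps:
$H{\left(N,J \right)} = - \frac{129 N}{28}$ ($H{\left(N,J \right)} = - 2 \left(- \frac{129}{\left(-56\right) \frac{1}{N}}\right) = - 2 \left(- 129 \left(- \frac{N}{56}\right)\right) = - 2 \frac{129 N}{56} = - \frac{129 N}{28}$)
$T = \frac{132773}{14}$ ($T = 9880 - \left(- \frac{129}{28}\right) \left(-86\right) = 9880 - \frac{5547}{14} = \frac{132773}{14} \approx 9483.8$)
$r{\left(C \right)} = C \left(6 + C\right)$
$\frac{-1056 + 27319}{\left(-6032 - 2885\right) \left(-1865 + r{\left(18 \right)}\right) + T} = \frac{-1056 + 27319}{\left(-6032 - 2885\right) \left(-1865 + 18 \left(6 + 18\right)\right) + \frac{132773}{14}} = \frac{26263}{- 8917 \left(-1865 + 18 \cdot 24\right) + \frac{132773}{14}} = \frac{26263}{- 8917 \left(-1865 + 432\right) + \frac{132773}{14}} = \frac{26263}{\left(-8917\right) \left(-1433\right) + \frac{132773}{14}} = \frac{26263}{12778061 + \frac{132773}{14}} = \frac{26263}{\frac{179025627}{14}} = 26263 \cdot \frac{14}{179025627} = \frac{367682}{179025627}$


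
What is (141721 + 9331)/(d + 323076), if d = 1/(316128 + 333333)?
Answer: 98102382972/209825262037 ≈ 0.46754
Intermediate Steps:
d = 1/649461 ≈ 1.5397e-6
(141721 + 9331)/(d + 323076) = (141721 + 9331)/(1/649461 + 323076) = 151052/(209825262037/649461) = 151052*(649461/209825262037) = 98102382972/209825262037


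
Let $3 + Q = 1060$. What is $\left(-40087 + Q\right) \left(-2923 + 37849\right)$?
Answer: $-1363161780$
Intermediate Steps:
$Q = 1057$ ($Q = -3 + 1060 = 1057$)
$\left(-40087 + Q\right) \left(-2923 + 37849\right) = \left(-40087 + 1057\right) \left(-2923 + 37849\right) = \left(-39030\right) 34926 = -1363161780$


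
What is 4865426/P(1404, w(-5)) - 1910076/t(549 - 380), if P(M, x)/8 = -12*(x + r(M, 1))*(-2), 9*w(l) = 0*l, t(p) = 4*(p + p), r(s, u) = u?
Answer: 388207585/16224 ≈ 23928.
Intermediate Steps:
t(p) = 8*p (t(p) = 4*(2*p) = 8*p)
w(l) = 0 (w(l) = (0*l)/9 = (1/9)*0 = 0)
P(M, x) = 192 + 192*x (P(M, x) = 8*(-12*(x + 1)*(-2)) = 8*(-12*(1 + x)*(-2)) = 8*((-12 - 12*x)*(-2)) = 8*(24 + 24*x) = 192 + 192*x)
4865426/P(1404, w(-5)) - 1910076/t(549 - 380) = 4865426/(192 + 192*0) - 1910076*1/(8*(549 - 380)) = 4865426/(192 + 0) - 1910076/(8*169) = 4865426/192 - 1910076/1352 = 4865426*(1/192) - 1910076*1/1352 = 2432713/96 - 477519/338 = 388207585/16224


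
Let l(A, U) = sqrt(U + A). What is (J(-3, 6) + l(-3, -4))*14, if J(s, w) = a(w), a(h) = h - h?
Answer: 14*I*sqrt(7) ≈ 37.041*I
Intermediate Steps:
a(h) = 0
l(A, U) = sqrt(A + U)
J(s, w) = 0
(J(-3, 6) + l(-3, -4))*14 = (0 + sqrt(-3 - 4))*14 = (0 + sqrt(-7))*14 = (0 + I*sqrt(7))*14 = (I*sqrt(7))*14 = 14*I*sqrt(7)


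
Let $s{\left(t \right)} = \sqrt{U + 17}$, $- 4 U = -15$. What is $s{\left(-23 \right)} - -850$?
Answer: $850 + \frac{\sqrt{83}}{2} \approx 854.56$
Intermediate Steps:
$U = \frac{15}{4}$ ($U = \left(- \frac{1}{4}\right) \left(-15\right) = \frac{15}{4} \approx 3.75$)
$s{\left(t \right)} = \frac{\sqrt{83}}{2}$ ($s{\left(t \right)} = \sqrt{\frac{15}{4} + 17} = \sqrt{\frac{83}{4}} = \frac{\sqrt{83}}{2}$)
$s{\left(-23 \right)} - -850 = \frac{\sqrt{83}}{2} - -850 = \frac{\sqrt{83}}{2} + 850 = 850 + \frac{\sqrt{83}}{2}$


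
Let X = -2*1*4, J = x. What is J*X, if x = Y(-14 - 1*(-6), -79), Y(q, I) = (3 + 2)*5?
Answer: -200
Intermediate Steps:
Y(q, I) = 25 (Y(q, I) = 5*5 = 25)
x = 25
J = 25
X = -8 (X = -2*4 = -8)
J*X = 25*(-8) = -200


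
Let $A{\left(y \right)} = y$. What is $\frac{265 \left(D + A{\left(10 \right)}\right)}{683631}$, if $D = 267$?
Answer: $\frac{73405}{683631} \approx 0.10738$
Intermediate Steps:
$\frac{265 \left(D + A{\left(10 \right)}\right)}{683631} = \frac{265 \left(267 + 10\right)}{683631} = 265 \cdot 277 \cdot \frac{1}{683631} = 73405 \cdot \frac{1}{683631} = \frac{73405}{683631}$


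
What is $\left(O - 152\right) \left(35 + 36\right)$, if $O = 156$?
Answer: $284$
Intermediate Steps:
$\left(O - 152\right) \left(35 + 36\right) = \left(156 - 152\right) \left(35 + 36\right) = 4 \cdot 71 = 284$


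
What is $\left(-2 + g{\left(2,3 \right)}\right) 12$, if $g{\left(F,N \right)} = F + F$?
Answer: $24$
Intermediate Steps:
$g{\left(F,N \right)} = 2 F$
$\left(-2 + g{\left(2,3 \right)}\right) 12 = \left(-2 + 2 \cdot 2\right) 12 = \left(-2 + 4\right) 12 = 2 \cdot 12 = 24$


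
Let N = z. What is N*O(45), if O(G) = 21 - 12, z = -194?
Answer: -1746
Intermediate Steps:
O(G) = 9
N = -194
N*O(45) = -194*9 = -1746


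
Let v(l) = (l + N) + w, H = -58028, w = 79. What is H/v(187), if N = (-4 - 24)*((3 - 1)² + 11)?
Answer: 29014/77 ≈ 376.81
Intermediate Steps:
N = -420 (N = -28*(2² + 11) = -28*(4 + 11) = -28*15 = -420)
v(l) = -341 + l (v(l) = (l - 420) + 79 = (-420 + l) + 79 = -341 + l)
H/v(187) = -58028/(-341 + 187) = -58028/(-154) = -58028*(-1/154) = 29014/77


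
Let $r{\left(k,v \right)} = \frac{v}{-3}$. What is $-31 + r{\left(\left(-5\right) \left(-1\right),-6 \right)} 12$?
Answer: $-7$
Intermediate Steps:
$r{\left(k,v \right)} = - \frac{v}{3}$ ($r{\left(k,v \right)} = v \left(- \frac{1}{3}\right) = - \frac{v}{3}$)
$-31 + r{\left(\left(-5\right) \left(-1\right),-6 \right)} 12 = -31 + \left(- \frac{1}{3}\right) \left(-6\right) 12 = -31 + 2 \cdot 12 = -31 + 24 = -7$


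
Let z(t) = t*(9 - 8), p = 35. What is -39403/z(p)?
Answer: -5629/5 ≈ -1125.8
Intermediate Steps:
z(t) = t (z(t) = t*1 = t)
-39403/z(p) = -39403/35 = -39403*1/35 = -5629/5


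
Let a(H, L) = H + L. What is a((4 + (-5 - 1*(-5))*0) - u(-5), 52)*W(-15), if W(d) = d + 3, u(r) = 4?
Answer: -624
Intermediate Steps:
W(d) = 3 + d
a((4 + (-5 - 1*(-5))*0) - u(-5), 52)*W(-15) = (((4 + (-5 - 1*(-5))*0) - 1*4) + 52)*(3 - 15) = (((4 + (-5 + 5)*0) - 4) + 52)*(-12) = (((4 + 0*0) - 4) + 52)*(-12) = (((4 + 0) - 4) + 52)*(-12) = ((4 - 4) + 52)*(-12) = (0 + 52)*(-12) = 52*(-12) = -624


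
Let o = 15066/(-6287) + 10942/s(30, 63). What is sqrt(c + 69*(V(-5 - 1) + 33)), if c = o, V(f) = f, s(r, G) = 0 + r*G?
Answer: 4*sqrt(457500057439845)/1980405 ≈ 43.202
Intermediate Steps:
s(r, G) = G*r (s(r, G) = 0 + G*r = G*r)
o = 20158807/5941215 (o = 15066/(-6287) + 10942/((63*30)) = 15066*(-1/6287) + 10942/1890 = -15066/6287 + 10942*(1/1890) = -15066/6287 + 5471/945 = 20158807/5941215 ≈ 3.3930)
c = 20158807/5941215 ≈ 3.3930
sqrt(c + 69*(V(-5 - 1) + 33)) = sqrt(20158807/5941215 + 69*((-5 - 1) + 33)) = sqrt(20158807/5941215 + 69*(-6 + 33)) = sqrt(20158807/5941215 + 69*27) = sqrt(20158807/5941215 + 1863) = sqrt(11088642352/5941215) = 4*sqrt(457500057439845)/1980405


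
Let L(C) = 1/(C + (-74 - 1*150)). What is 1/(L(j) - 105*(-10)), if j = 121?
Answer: 103/108149 ≈ 0.00095239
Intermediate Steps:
L(C) = 1/(-224 + C) (L(C) = 1/(C + (-74 - 150)) = 1/(C - 224) = 1/(-224 + C))
1/(L(j) - 105*(-10)) = 1/(1/(-224 + 121) - 105*(-10)) = 1/(1/(-103) - 1*(-1050)) = 1/(-1/103 + 1050) = 1/(108149/103) = 103/108149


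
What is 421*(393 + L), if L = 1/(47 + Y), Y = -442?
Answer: 65353514/395 ≈ 1.6545e+5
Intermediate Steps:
L = -1/395 (L = 1/(47 - 442) = 1/(-395) = -1/395 ≈ -0.0025316)
421*(393 + L) = 421*(393 - 1/395) = 421*(155234/395) = 65353514/395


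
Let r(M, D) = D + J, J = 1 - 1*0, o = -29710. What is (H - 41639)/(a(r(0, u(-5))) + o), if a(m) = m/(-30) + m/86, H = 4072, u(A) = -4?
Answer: 8076905/6387636 ≈ 1.2645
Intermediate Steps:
J = 1 (J = 1 + 0 = 1)
r(M, D) = 1 + D (r(M, D) = D + 1 = 1 + D)
a(m) = -14*m/645 (a(m) = m*(-1/30) + m*(1/86) = -m/30 + m/86 = -14*m/645)
(H - 41639)/(a(r(0, u(-5))) + o) = (4072 - 41639)/(-14*(1 - 4)/645 - 29710) = -37567/(-14/645*(-3) - 29710) = -37567/(14/215 - 29710) = -37567/(-6387636/215) = -37567*(-215/6387636) = 8076905/6387636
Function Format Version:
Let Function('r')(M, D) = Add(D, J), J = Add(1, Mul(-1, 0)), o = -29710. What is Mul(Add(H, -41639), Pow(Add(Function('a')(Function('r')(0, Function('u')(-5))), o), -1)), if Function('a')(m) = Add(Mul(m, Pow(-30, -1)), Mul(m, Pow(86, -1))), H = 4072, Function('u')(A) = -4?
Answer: Rational(8076905, 6387636) ≈ 1.2645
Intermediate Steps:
J = 1 (J = Add(1, 0) = 1)
Function('r')(M, D) = Add(1, D) (Function('r')(M, D) = Add(D, 1) = Add(1, D))
Function('a')(m) = Mul(Rational(-14, 645), m) (Function('a')(m) = Add(Mul(m, Rational(-1, 30)), Mul(m, Rational(1, 86))) = Add(Mul(Rational(-1, 30), m), Mul(Rational(1, 86), m)) = Mul(Rational(-14, 645), m))
Mul(Add(H, -41639), Pow(Add(Function('a')(Function('r')(0, Function('u')(-5))), o), -1)) = Mul(Add(4072, -41639), Pow(Add(Mul(Rational(-14, 645), Add(1, -4)), -29710), -1)) = Mul(-37567, Pow(Add(Mul(Rational(-14, 645), -3), -29710), -1)) = Mul(-37567, Pow(Add(Rational(14, 215), -29710), -1)) = Mul(-37567, Pow(Rational(-6387636, 215), -1)) = Mul(-37567, Rational(-215, 6387636)) = Rational(8076905, 6387636)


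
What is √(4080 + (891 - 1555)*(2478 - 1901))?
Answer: 2*I*√94762 ≈ 615.67*I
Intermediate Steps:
√(4080 + (891 - 1555)*(2478 - 1901)) = √(4080 - 664*577) = √(4080 - 383128) = √(-379048) = 2*I*√94762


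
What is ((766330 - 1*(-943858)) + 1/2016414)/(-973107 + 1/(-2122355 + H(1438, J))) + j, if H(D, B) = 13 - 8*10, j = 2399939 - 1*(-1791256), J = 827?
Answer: 2909098820643116029117604/694097993647735695 ≈ 4.1912e+6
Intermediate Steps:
j = 4191195 (j = 2399939 + 1791256 = 4191195)
H(D, B) = -67 (H(D, B) = 13 - 80 = -67)
((766330 - 1*(-943858)) + 1/2016414)/(-973107 + 1/(-2122355 + H(1438, J))) + j = ((766330 - 1*(-943858)) + 1/2016414)/(-973107 + 1/(-2122355 - 67)) + 4191195 = ((766330 + 943858) + 1/2016414)/(-973107 + 1/(-2122422)) + 4191195 = (1710188 + 1/2016414)/(-973107 - 1/2122422) + 4191195 = 3448447025833/(2016414*(-2065343705155/2122422)) + 4191195 = (3448447025833/2016414)*(-2122422/2065343705155) + 4191195 = -1219843305577087921/694097993647735695 + 4191195 = 2909098820643116029117604/694097993647735695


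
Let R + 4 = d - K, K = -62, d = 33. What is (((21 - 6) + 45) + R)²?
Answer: 22801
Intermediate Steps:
R = 91 (R = -4 + (33 - 1*(-62)) = -4 + (33 + 62) = -4 + 95 = 91)
(((21 - 6) + 45) + R)² = (((21 - 6) + 45) + 91)² = ((15 + 45) + 91)² = (60 + 91)² = 151² = 22801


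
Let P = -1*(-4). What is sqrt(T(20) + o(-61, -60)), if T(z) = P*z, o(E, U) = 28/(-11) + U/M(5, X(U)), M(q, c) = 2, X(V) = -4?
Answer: 3*sqrt(638)/11 ≈ 6.8887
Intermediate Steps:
P = 4
o(E, U) = -28/11 + U/2 (o(E, U) = 28/(-11) + U/2 = 28*(-1/11) + U*(1/2) = -28/11 + U/2)
T(z) = 4*z
sqrt(T(20) + o(-61, -60)) = sqrt(4*20 + (-28/11 + (1/2)*(-60))) = sqrt(80 + (-28/11 - 30)) = sqrt(80 - 358/11) = sqrt(522/11) = 3*sqrt(638)/11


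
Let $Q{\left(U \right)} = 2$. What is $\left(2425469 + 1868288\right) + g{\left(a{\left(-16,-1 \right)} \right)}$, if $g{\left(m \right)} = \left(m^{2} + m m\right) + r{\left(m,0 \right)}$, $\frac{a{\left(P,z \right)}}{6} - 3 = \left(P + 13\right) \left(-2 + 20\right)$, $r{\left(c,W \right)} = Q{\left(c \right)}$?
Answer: $4481031$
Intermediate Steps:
$r{\left(c,W \right)} = 2$
$a{\left(P,z \right)} = 1422 + 108 P$ ($a{\left(P,z \right)} = 18 + 6 \left(P + 13\right) \left(-2 + 20\right) = 18 + 6 \left(13 + P\right) 18 = 18 + 6 \left(234 + 18 P\right) = 18 + \left(1404 + 108 P\right) = 1422 + 108 P$)
$g{\left(m \right)} = 2 + 2 m^{2}$ ($g{\left(m \right)} = \left(m^{2} + m m\right) + 2 = \left(m^{2} + m^{2}\right) + 2 = 2 m^{2} + 2 = 2 + 2 m^{2}$)
$\left(2425469 + 1868288\right) + g{\left(a{\left(-16,-1 \right)} \right)} = \left(2425469 + 1868288\right) + \left(2 + 2 \left(1422 + 108 \left(-16\right)\right)^{2}\right) = 4293757 + \left(2 + 2 \left(1422 - 1728\right)^{2}\right) = 4293757 + \left(2 + 2 \left(-306\right)^{2}\right) = 4293757 + \left(2 + 2 \cdot 93636\right) = 4293757 + \left(2 + 187272\right) = 4293757 + 187274 = 4481031$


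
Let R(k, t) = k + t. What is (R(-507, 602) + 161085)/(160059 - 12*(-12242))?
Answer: 161180/306963 ≈ 0.52508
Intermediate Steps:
(R(-507, 602) + 161085)/(160059 - 12*(-12242)) = ((-507 + 602) + 161085)/(160059 - 12*(-12242)) = (95 + 161085)/(160059 + 146904) = 161180/306963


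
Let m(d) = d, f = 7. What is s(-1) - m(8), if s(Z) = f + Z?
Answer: -2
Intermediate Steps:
s(Z) = 7 + Z
s(-1) - m(8) = (7 - 1) - 1*8 = 6 - 8 = -2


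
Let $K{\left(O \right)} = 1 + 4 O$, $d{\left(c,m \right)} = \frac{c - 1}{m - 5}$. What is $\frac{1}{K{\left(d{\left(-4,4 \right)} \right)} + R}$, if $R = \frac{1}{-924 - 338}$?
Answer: $\frac{1262}{26501} \approx 0.047621$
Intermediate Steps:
$d{\left(c,m \right)} = \frac{-1 + c}{-5 + m}$
$R = - \frac{1}{1262}$ ($R = \frac{1}{-1262} = - \frac{1}{1262} \approx -0.00079239$)
$\frac{1}{K{\left(d{\left(-4,4 \right)} \right)} + R} = \frac{1}{\left(1 + 4 \frac{-1 - 4}{-5 + 4}\right) - \frac{1}{1262}} = \frac{1}{\left(1 + 4 \frac{1}{-1} \left(-5\right)\right) - \frac{1}{1262}} = \frac{1}{\left(1 + 4 \left(\left(-1\right) \left(-5\right)\right)\right) - \frac{1}{1262}} = \frac{1}{\left(1 + 4 \cdot 5\right) - \frac{1}{1262}} = \frac{1}{\left(1 + 20\right) - \frac{1}{1262}} = \frac{1}{21 - \frac{1}{1262}} = \frac{1}{\frac{26501}{1262}} = \frac{1262}{26501}$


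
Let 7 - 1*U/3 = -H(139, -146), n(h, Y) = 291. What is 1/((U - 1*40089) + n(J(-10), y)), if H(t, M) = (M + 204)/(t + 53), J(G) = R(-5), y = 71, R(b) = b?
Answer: -32/1272835 ≈ -2.5141e-5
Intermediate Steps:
J(G) = -5
H(t, M) = (204 + M)/(53 + t)
U = 701/32 (U = 21 - (-3)*(204 - 146)/(53 + 139) = 21 - (-3)*58/192 = 21 - (-3)*(1/192)*58 = 21 - (-3)*29/96 = 21 - 3*(-29/96) = 21 + 29/32 = 701/32 ≈ 21.906)
1/((U - 1*40089) + n(J(-10), y)) = 1/((701/32 - 1*40089) + 291) = 1/((701/32 - 40089) + 291) = 1/(-1282147/32 + 291) = 1/(-1272835/32) = -32/1272835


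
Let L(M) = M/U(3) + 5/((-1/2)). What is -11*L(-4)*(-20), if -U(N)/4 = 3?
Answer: -6380/3 ≈ -2126.7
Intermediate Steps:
U(N) = -12 (U(N) = -4*3 = -12)
L(M) = -10 - M/12 (L(M) = M/(-12) + 5/((-1/2)) = M*(-1/12) + 5/((-1*1/2)) = -M/12 + 5/(-1/2) = -M/12 + 5*(-2) = -M/12 - 10 = -10 - M/12)
-11*L(-4)*(-20) = -11*(-10 - 1/12*(-4))*(-20) = -11*(-10 + 1/3)*(-20) = -11*(-29/3)*(-20) = (319/3)*(-20) = -6380/3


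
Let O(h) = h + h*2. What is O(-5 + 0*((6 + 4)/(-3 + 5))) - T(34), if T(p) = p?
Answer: -49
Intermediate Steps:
O(h) = 3*h (O(h) = h + 2*h = 3*h)
O(-5 + 0*((6 + 4)/(-3 + 5))) - T(34) = 3*(-5 + 0*((6 + 4)/(-3 + 5))) - 1*34 = 3*(-5 + 0*(10/2)) - 34 = 3*(-5 + 0*(10*(½))) - 34 = 3*(-5 + 0*5) - 34 = 3*(-5 + 0) - 34 = 3*(-5) - 34 = -15 - 34 = -49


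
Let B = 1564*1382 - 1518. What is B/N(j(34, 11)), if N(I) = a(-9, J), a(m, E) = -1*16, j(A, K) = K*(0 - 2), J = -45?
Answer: -1079965/8 ≈ -1.3500e+5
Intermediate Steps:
j(A, K) = -2*K (j(A, K) = K*(-2) = -2*K)
a(m, E) = -16
B = 2159930 (B = 2161448 - 1518 = 2159930)
N(I) = -16
B/N(j(34, 11)) = 2159930/(-16) = 2159930*(-1/16) = -1079965/8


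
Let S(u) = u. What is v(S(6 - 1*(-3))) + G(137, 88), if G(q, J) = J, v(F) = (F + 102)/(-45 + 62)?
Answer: 1607/17 ≈ 94.529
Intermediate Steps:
v(F) = 6 + F/17 (v(F) = (102 + F)/17 = (102 + F)*(1/17) = 6 + F/17)
v(S(6 - 1*(-3))) + G(137, 88) = (6 + (6 - 1*(-3))/17) + 88 = (6 + (6 + 3)/17) + 88 = (6 + (1/17)*9) + 88 = (6 + 9/17) + 88 = 111/17 + 88 = 1607/17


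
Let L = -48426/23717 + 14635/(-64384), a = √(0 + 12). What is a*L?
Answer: -3464957879*√3/763497664 ≈ -7.8605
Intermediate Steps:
a = 2*√3 (a = √12 = 2*√3 ≈ 3.4641)
L = -3464957879/1526995328 (L = -48426*1/23717 + 14635*(-1/64384) = -48426/23717 - 14635/64384 = -3464957879/1526995328 ≈ -2.2691)
a*L = (2*√3)*(-3464957879/1526995328) = -3464957879*√3/763497664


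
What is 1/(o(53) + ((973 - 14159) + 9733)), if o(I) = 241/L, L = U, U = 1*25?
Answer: -25/86084 ≈ -0.00029041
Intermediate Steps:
U = 25
L = 25
o(I) = 241/25
1/(o(53) + ((973 - 14159) + 9733)) = 1/(241/25 + ((973 - 14159) + 9733)) = 1/(241/25 + (-13186 + 9733)) = 1/(241/25 - 3453) = 1/(-86084/25) = -25/86084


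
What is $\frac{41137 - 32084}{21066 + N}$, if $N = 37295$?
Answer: $\frac{9053}{58361} \approx 0.15512$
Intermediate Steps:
$\frac{41137 - 32084}{21066 + N} = \frac{41137 - 32084}{21066 + 37295} = \frac{9053}{58361}$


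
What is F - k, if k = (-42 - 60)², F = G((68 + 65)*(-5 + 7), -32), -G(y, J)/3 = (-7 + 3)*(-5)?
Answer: -10464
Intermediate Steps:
G(y, J) = -60 (G(y, J) = -3*(-7 + 3)*(-5) = -(-12)*(-5) = -3*20 = -60)
F = -60
k = 10404 (k = (-102)² = 10404)
F - k = -60 - 1*10404 = -60 - 10404 = -10464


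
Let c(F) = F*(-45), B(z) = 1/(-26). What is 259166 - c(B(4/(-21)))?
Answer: 6738271/26 ≈ 2.5916e+5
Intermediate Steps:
B(z) = -1/26
c(F) = -45*F
259166 - c(B(4/(-21))) = 259166 - (-45)*(-1)/26 = 259166 - 1*45/26 = 259166 - 45/26 = 6738271/26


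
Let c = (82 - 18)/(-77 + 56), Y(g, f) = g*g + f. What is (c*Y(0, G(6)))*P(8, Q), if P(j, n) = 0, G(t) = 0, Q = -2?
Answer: 0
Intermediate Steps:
Y(g, f) = f + g**2 (Y(g, f) = g**2 + f = f + g**2)
c = -64/21 (c = 64/(-21) = 64*(-1/21) = -64/21 ≈ -3.0476)
(c*Y(0, G(6)))*P(8, Q) = -64*(0 + 0**2)/21*0 = -64*(0 + 0)/21*0 = -64/21*0*0 = 0*0 = 0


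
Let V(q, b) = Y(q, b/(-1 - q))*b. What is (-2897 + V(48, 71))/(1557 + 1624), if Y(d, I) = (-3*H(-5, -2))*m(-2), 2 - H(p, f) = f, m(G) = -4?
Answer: 511/3181 ≈ 0.16064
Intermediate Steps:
H(p, f) = 2 - f
Y(d, I) = 48 (Y(d, I) = -3*(2 - 1*(-2))*(-4) = -3*(2 + 2)*(-4) = -3*4*(-4) = -12*(-4) = 48)
V(q, b) = 48*b
(-2897 + V(48, 71))/(1557 + 1624) = (-2897 + 48*71)/(1557 + 1624) = (-2897 + 3408)/3181 = 511*(1/3181) = 511/3181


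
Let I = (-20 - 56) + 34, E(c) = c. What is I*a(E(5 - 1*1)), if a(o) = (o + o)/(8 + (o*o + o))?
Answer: -12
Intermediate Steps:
I = -42 (I = -76 + 34 = -42)
a(o) = 2*o/(8 + o + o²) (a(o) = (2*o)/(8 + (o² + o)) = (2*o)/(8 + (o + o²)) = (2*o)/(8 + o + o²) = 2*o/(8 + o + o²))
I*a(E(5 - 1*1)) = -84*(5 - 1*1)/(8 + (5 - 1*1) + (5 - 1*1)²) = -84*(5 - 1)/(8 + (5 - 1) + (5 - 1)²) = -84*4/(8 + 4 + 4²) = -84*4/(8 + 4 + 16) = -84*4/28 = -42*2/7 = -12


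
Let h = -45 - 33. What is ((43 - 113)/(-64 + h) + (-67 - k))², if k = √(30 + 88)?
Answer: 22892122/5041 + 9444*√118/71 ≈ 5986.1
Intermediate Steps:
h = -78
k = √118 ≈ 10.863
((43 - 113)/(-64 + h) + (-67 - k))² = ((43 - 113)/(-64 - 78) + (-67 - √118))² = (-70/(-142) + (-67 - √118))² = (-70*(-1/142) + (-67 - √118))² = (35/71 + (-67 - √118))² = (-4722/71 - √118)²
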